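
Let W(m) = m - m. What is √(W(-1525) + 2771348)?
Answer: 2*√692837 ≈ 1664.7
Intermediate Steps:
W(m) = 0
√(W(-1525) + 2771348) = √(0 + 2771348) = √2771348 = 2*√692837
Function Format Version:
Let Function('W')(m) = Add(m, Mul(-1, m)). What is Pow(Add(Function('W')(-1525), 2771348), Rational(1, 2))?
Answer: Mul(2, Pow(692837, Rational(1, 2))) ≈ 1664.7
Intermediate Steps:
Function('W')(m) = 0
Pow(Add(Function('W')(-1525), 2771348), Rational(1, 2)) = Pow(Add(0, 2771348), Rational(1, 2)) = Pow(2771348, Rational(1, 2)) = Mul(2, Pow(692837, Rational(1, 2)))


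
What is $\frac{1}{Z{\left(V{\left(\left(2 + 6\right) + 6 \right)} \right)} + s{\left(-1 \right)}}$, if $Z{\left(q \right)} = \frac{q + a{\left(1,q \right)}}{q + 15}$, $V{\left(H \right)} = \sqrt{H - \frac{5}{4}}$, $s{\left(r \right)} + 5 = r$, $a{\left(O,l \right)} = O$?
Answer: $- \frac{5085}{30409} - \frac{28 \sqrt{51}}{30409} \approx -0.1738$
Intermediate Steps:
$s{\left(r \right)} = -5 + r$
$V{\left(H \right)} = \sqrt{- \frac{5}{4} + H}$ ($V{\left(H \right)} = \sqrt{H - \frac{5}{4}} = \sqrt{- \frac{5}{4} + H}$)
$Z{\left(q \right)} = \frac{1 + q}{15 + q}$ ($Z{\left(q \right)} = \frac{q + 1}{q + 15} = \frac{1 + q}{15 + q}$)
$\frac{1}{Z{\left(V{\left(\left(2 + 6\right) + 6 \right)} \right)} + s{\left(-1 \right)}} = \frac{1}{\frac{1 + \frac{\sqrt{-5 + 4 \left(\left(2 + 6\right) + 6\right)}}{2}}{15 + \frac{\sqrt{-5 + 4 \left(\left(2 + 6\right) + 6\right)}}{2}} - 6} = \frac{1}{\frac{1 + \frac{\sqrt{-5 + 4 \left(8 + 6\right)}}{2}}{15 + \frac{\sqrt{-5 + 4 \left(8 + 6\right)}}{2}} - 6} = \frac{1}{\frac{1 + \frac{\sqrt{-5 + 4 \cdot 14}}{2}}{15 + \frac{\sqrt{-5 + 4 \cdot 14}}{2}} - 6} = \frac{1}{\frac{1 + \frac{\sqrt{-5 + 56}}{2}}{15 + \frac{\sqrt{-5 + 56}}{2}} - 6} = \frac{1}{\frac{1 + \frac{\sqrt{51}}{2}}{15 + \frac{\sqrt{51}}{2}} - 6} = \frac{1}{-6 + \frac{1 + \frac{\sqrt{51}}{2}}{15 + \frac{\sqrt{51}}{2}}}$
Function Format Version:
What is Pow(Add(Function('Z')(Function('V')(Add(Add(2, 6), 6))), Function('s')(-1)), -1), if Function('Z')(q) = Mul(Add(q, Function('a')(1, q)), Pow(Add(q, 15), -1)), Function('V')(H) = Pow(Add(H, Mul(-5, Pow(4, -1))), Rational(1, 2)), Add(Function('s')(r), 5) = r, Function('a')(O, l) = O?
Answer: Add(Rational(-5085, 30409), Mul(Rational(-28, 30409), Pow(51, Rational(1, 2)))) ≈ -0.17380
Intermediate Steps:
Function('s')(r) = Add(-5, r)
Function('V')(H) = Pow(Add(Rational(-5, 4), H), Rational(1, 2)) (Function('V')(H) = Pow(Add(H, Mul(-5, Rational(1, 4))), Rational(1, 2)) = Pow(Add(H, Rational(-5, 4)), Rational(1, 2)) = Pow(Add(Rational(-5, 4), H), Rational(1, 2)))
Function('Z')(q) = Mul(Pow(Add(15, q), -1), Add(1, q)) (Function('Z')(q) = Mul(Add(q, 1), Pow(Add(q, 15), -1)) = Mul(Add(1, q), Pow(Add(15, q), -1)) = Mul(Pow(Add(15, q), -1), Add(1, q)))
Pow(Add(Function('Z')(Function('V')(Add(Add(2, 6), 6))), Function('s')(-1)), -1) = Pow(Add(Mul(Pow(Add(15, Mul(Rational(1, 2), Pow(Add(-5, Mul(4, Add(Add(2, 6), 6))), Rational(1, 2)))), -1), Add(1, Mul(Rational(1, 2), Pow(Add(-5, Mul(4, Add(Add(2, 6), 6))), Rational(1, 2))))), Add(-5, -1)), -1) = Pow(Add(Mul(Pow(Add(15, Mul(Rational(1, 2), Pow(Add(-5, Mul(4, Add(8, 6))), Rational(1, 2)))), -1), Add(1, Mul(Rational(1, 2), Pow(Add(-5, Mul(4, Add(8, 6))), Rational(1, 2))))), -6), -1) = Pow(Add(Mul(Pow(Add(15, Mul(Rational(1, 2), Pow(Add(-5, Mul(4, 14)), Rational(1, 2)))), -1), Add(1, Mul(Rational(1, 2), Pow(Add(-5, Mul(4, 14)), Rational(1, 2))))), -6), -1) = Pow(Add(Mul(Pow(Add(15, Mul(Rational(1, 2), Pow(Add(-5, 56), Rational(1, 2)))), -1), Add(1, Mul(Rational(1, 2), Pow(Add(-5, 56), Rational(1, 2))))), -6), -1) = Pow(Add(Mul(Pow(Add(15, Mul(Rational(1, 2), Pow(51, Rational(1, 2)))), -1), Add(1, Mul(Rational(1, 2), Pow(51, Rational(1, 2))))), -6), -1) = Pow(Add(-6, Mul(Pow(Add(15, Mul(Rational(1, 2), Pow(51, Rational(1, 2)))), -1), Add(1, Mul(Rational(1, 2), Pow(51, Rational(1, 2)))))), -1)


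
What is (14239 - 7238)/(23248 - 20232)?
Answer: 7001/3016 ≈ 2.3213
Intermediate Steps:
(14239 - 7238)/(23248 - 20232) = 7001/3016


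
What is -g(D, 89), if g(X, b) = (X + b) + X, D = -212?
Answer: 335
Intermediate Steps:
g(X, b) = b + 2*X
-g(D, 89) = -(89 + 2*(-212)) = -(89 - 424) = -1*(-335) = 335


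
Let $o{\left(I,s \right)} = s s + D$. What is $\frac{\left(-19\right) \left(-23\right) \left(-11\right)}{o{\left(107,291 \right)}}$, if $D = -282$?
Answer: $- \frac{4807}{84399} \approx -0.056956$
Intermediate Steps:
$o{\left(I,s \right)} = -282 + s^{2}$ ($o{\left(I,s \right)} = s s - 282 = s^{2} - 282 = -282 + s^{2}$)
$\frac{\left(-19\right) \left(-23\right) \left(-11\right)}{o{\left(107,291 \right)}} = \frac{\left(-19\right) \left(-23\right) \left(-11\right)}{-282 + 291^{2}} = \frac{437 \left(-11\right)}{-282 + 84681} = - \frac{4807}{84399}$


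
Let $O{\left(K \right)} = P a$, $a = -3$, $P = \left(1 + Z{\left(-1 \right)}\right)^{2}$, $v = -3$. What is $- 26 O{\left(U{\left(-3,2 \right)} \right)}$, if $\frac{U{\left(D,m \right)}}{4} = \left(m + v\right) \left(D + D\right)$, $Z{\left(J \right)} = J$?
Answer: $0$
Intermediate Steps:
$U{\left(D,m \right)} = 8 D \left(-3 + m\right)$ ($U{\left(D,m \right)} = 4 \left(m - 3\right) \left(D + D\right) = 4 \left(-3 + m\right) 2 D = 4 \cdot 2 D \left(-3 + m\right) = 8 D \left(-3 + m\right)$)
$P = 0$ ($P = \left(1 - 1\right)^{2} = 0^{2} = 0$)
$O{\left(K \right)} = 0$ ($O{\left(K \right)} = 0 \left(-3\right) = 0$)
$- 26 O{\left(U{\left(-3,2 \right)} \right)} = \left(-26\right) 0 = 0$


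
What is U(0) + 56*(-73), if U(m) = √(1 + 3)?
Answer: -4086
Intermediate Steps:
U(m) = 2 (U(m) = √4 = 2)
U(0) + 56*(-73) = 2 + 56*(-73) = 2 - 4088 = -4086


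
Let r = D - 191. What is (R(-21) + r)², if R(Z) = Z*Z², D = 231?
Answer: 85026841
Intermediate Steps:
r = 40 (r = 231 - 191 = 40)
R(Z) = Z³
(R(-21) + r)² = ((-21)³ + 40)² = (-9261 + 40)² = (-9221)² = 85026841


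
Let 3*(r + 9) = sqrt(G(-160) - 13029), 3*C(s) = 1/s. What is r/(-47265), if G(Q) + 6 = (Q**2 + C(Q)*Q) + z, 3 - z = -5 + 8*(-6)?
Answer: 3/15755 - 2*sqrt(28398)/425385 ≈ -0.00060189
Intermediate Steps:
z = 56 (z = 3 - (-5 + 8*(-6)) = 3 - (-5 - 48) = 3 - 1*(-53) = 3 + 53 = 56)
C(s) = 1/(3*s) (C(s) = (1/s)/3 = 1/(3*s))
G(Q) = 151/3 + Q**2 (G(Q) = -6 + ((Q**2 + (1/(3*Q))*Q) + 56) = -6 + ((Q**2 + 1/3) + 56) = -6 + ((1/3 + Q**2) + 56) = -6 + (169/3 + Q**2) = 151/3 + Q**2)
r = -9 + 2*sqrt(28398)/9 (r = -9 + sqrt((151/3 + (-160)**2) - 13029)/3 = -9 + sqrt((151/3 + 25600) - 13029)/3 = -9 + sqrt(76951/3 - 13029)/3 = -9 + sqrt(37864/3)/3 = -9 + (2*sqrt(28398)/3)/3 = -9 + 2*sqrt(28398)/9 ≈ 28.448)
r/(-47265) = (-9 + 2*sqrt(28398)/9)/(-47265) = (-9 + 2*sqrt(28398)/9)*(-1/47265) = 3/15755 - 2*sqrt(28398)/425385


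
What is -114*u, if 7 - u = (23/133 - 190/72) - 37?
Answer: -222479/42 ≈ -5297.1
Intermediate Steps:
u = 222479/4788 (u = 7 - ((23/133 - 190/72) - 37) = 7 - ((23*(1/133) - 190*1/72) - 37) = 7 - ((23/133 - 95/36) - 37) = 7 - (-11807/4788 - 37) = 7 - 1*(-188963/4788) = 7 + 188963/4788 = 222479/4788 ≈ 46.466)
-114*u = -114*222479/4788 = -222479/42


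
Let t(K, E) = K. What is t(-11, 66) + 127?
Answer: 116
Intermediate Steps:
t(-11, 66) + 127 = -11 + 127 = 116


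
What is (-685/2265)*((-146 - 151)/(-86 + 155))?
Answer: 4521/3473 ≈ 1.3018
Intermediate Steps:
(-685/2265)*((-146 - 151)/(-86 + 155)) = (-685*1/2265)*(-297/69) = -(-13563)/(151*69) = -137/453*(-99/23) = 4521/3473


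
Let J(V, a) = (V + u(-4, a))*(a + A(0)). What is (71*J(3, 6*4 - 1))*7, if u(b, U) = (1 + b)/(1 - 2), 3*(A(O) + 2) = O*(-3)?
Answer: 62622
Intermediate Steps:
A(O) = -2 - O (A(O) = -2 + (O*(-3))/3 = -2 + (-3*O)/3 = -2 - O)
u(b, U) = -1 - b (u(b, U) = (1 + b)/(-1) = (1 + b)*(-1) = -1 - b)
J(V, a) = (-2 + a)*(3 + V) (J(V, a) = (V + (-1 - 1*(-4)))*(a + (-2 - 1*0)) = (V + (-1 + 4))*(a + (-2 + 0)) = (V + 3)*(a - 2) = (3 + V)*(-2 + a) = (-2 + a)*(3 + V))
(71*J(3, 6*4 - 1))*7 = (71*(-6 - 2*3 + 3*(6*4 - 1) + 3*(6*4 - 1)))*7 = (71*(-6 - 6 + 3*(24 - 1) + 3*(24 - 1)))*7 = (71*(-6 - 6 + 3*23 + 3*23))*7 = (71*(-6 - 6 + 69 + 69))*7 = (71*126)*7 = 8946*7 = 62622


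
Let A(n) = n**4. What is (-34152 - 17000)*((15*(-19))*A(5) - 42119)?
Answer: 11265921088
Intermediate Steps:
(-34152 - 17000)*((15*(-19))*A(5) - 42119) = (-34152 - 17000)*((15*(-19))*5**4 - 42119) = -51152*(-285*625 - 42119) = -51152*(-178125 - 42119) = -51152*(-220244) = 11265921088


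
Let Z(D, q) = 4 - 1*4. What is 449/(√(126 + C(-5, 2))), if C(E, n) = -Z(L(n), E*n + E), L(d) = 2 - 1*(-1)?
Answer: 449*√14/42 ≈ 40.000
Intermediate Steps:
L(d) = 3 (L(d) = 2 + 1 = 3)
Z(D, q) = 0 (Z(D, q) = 4 - 4 = 0)
C(E, n) = 0 (C(E, n) = -1*0 = 0)
449/(√(126 + C(-5, 2))) = 449/(√(126 + 0)) = 449/(√126) = 449/((3*√14)) = 449*(√14/42) = 449*√14/42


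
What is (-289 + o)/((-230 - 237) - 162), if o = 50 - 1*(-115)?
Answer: 124/629 ≈ 0.19714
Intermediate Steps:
o = 165 (o = 50 + 115 = 165)
(-289 + o)/((-230 - 237) - 162) = (-289 + 165)/((-230 - 237) - 162) = -124/(-467 - 162) = -124/(-629) = -124*(-1/629) = 124/629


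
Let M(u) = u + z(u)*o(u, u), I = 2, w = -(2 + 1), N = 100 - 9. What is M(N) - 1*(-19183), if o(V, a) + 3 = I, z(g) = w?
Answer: 19277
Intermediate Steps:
N = 91
w = -3 (w = -1*3 = -3)
z(g) = -3
o(V, a) = -1 (o(V, a) = -3 + 2 = -1)
M(u) = 3 + u (M(u) = u - 3*(-1) = u + 3 = 3 + u)
M(N) - 1*(-19183) = (3 + 91) - 1*(-19183) = 94 + 19183 = 19277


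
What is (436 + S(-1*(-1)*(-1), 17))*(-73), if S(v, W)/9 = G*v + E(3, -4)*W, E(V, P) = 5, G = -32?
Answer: -108697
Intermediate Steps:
S(v, W) = -288*v + 45*W (S(v, W) = 9*(-32*v + 5*W) = -288*v + 45*W)
(436 + S(-1*(-1)*(-1), 17))*(-73) = (436 + (-288*(-1*(-1))*(-1) + 45*17))*(-73) = (436 + (-288*(-1) + 765))*(-73) = (436 + (288 + 765))*(-73) = (436 + 1053)*(-73) = 1489*(-73) = -108697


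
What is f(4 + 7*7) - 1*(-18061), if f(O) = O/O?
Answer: 18062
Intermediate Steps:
f(O) = 1
f(4 + 7*7) - 1*(-18061) = 1 - 1*(-18061) = 1 + 18061 = 18062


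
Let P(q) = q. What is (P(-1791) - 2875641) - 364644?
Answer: -3242076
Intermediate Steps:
(P(-1791) - 2875641) - 364644 = (-1791 - 2875641) - 364644 = -2877432 - 364644 = -3242076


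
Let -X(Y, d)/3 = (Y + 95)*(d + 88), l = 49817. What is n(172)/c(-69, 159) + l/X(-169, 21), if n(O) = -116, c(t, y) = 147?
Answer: 1505377/1185702 ≈ 1.2696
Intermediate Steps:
X(Y, d) = -3*(88 + d)*(95 + Y) (X(Y, d) = -3*(Y + 95)*(d + 88) = -3*(95 + Y)*(88 + d) = -3*(88 + d)*(95 + Y))
n(172)/c(-69, 159) + l/X(-169, 21) = -116/147 + 49817/(-25080 - 285*21 - 264*(-169) - 3*(-169)*21) = -116*1/147 + 49817/(-25080 - 5985 + 44616 + 10647) = -116/147 + 49817/24198 = 1505377/1185702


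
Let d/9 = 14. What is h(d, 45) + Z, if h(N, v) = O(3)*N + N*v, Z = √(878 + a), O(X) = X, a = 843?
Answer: 6048 + √1721 ≈ 6089.5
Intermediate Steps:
d = 126 (d = 9*14 = 126)
Z = √1721 (Z = √(878 + 843) = √1721 ≈ 41.485)
h(N, v) = 3*N + N*v
h(d, 45) + Z = 126*(3 + 45) + √1721 = 126*48 + √1721 = 6048 + √1721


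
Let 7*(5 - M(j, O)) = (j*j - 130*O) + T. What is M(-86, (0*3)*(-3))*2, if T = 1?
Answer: -14724/7 ≈ -2103.4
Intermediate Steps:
M(j, O) = 34/7 - j**2/7 + 130*O/7 (M(j, O) = 5 - ((j*j - 130*O) + 1)/7 = 5 - ((j**2 - 130*O) + 1)/7 = 5 - (1 + j**2 - 130*O)/7 = 5 + (-1/7 - j**2/7 + 130*O/7) = 34/7 - j**2/7 + 130*O/7)
M(-86, (0*3)*(-3))*2 = (34/7 - 1/7*(-86)**2 + 130*((0*3)*(-3))/7)*2 = (34/7 - 1/7*7396 + 130*(0*(-3))/7)*2 = (34/7 - 7396/7 + (130/7)*0)*2 = (34/7 - 7396/7 + 0)*2 = -7362/7*2 = -14724/7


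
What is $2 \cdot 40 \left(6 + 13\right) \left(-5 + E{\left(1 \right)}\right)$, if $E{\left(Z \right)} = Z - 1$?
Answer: $-7600$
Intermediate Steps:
$E{\left(Z \right)} = -1 + Z$
$2 \cdot 40 \left(6 + 13\right) \left(-5 + E{\left(1 \right)}\right) = 2 \cdot 40 \left(6 + 13\right) \left(-5 + \left(-1 + 1\right)\right) = 80 \cdot 19 \left(-5 + 0\right) = 80 \cdot 19 \left(-5\right) = 80 \left(-95\right) = -7600$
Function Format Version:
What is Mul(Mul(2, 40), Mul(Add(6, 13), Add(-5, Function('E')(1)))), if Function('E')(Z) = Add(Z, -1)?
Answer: -7600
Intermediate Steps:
Function('E')(Z) = Add(-1, Z)
Mul(Mul(2, 40), Mul(Add(6, 13), Add(-5, Function('E')(1)))) = Mul(Mul(2, 40), Mul(Add(6, 13), Add(-5, Add(-1, 1)))) = Mul(80, Mul(19, Add(-5, 0))) = Mul(80, Mul(19, -5)) = Mul(80, -95) = -7600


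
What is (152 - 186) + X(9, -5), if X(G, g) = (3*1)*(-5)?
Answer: -49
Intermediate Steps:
X(G, g) = -15 (X(G, g) = 3*(-5) = -15)
(152 - 186) + X(9, -5) = (152 - 186) - 15 = -34 - 15 = -49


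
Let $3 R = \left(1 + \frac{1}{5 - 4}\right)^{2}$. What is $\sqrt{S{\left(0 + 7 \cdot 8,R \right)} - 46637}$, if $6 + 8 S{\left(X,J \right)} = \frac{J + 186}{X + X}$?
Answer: $\frac{i \sqrt{1316297955}}{168} \approx 215.96 i$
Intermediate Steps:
$R = \frac{4}{3}$ ($R = \frac{\left(1 + \frac{1}{5 - 4}\right)^{2}}{3} = \frac{\left(1 + 1^{-1}\right)^{2}}{3} = \frac{\left(1 + 1\right)^{2}}{3} = \frac{2^{2}}{3} = \frac{1}{3} \cdot 4 = \frac{4}{3} \approx 1.3333$)
$S{\left(X,J \right)} = - \frac{3}{4} + \frac{186 + J}{16 X}$ ($S{\left(X,J \right)} = - \frac{3}{4} + \frac{\left(J + 186\right) \frac{1}{X + X}}{8} = - \frac{3}{4} + \frac{\left(186 + J\right) \frac{1}{2 X}}{8} = - \frac{3}{4} + \frac{\frac{1}{2} \frac{1}{X} \left(186 + J\right)}{8} = - \frac{3}{4} + \frac{186 + J}{16 X}$)
$\sqrt{S{\left(0 + 7 \cdot 8,R \right)} - 46637} = \sqrt{\frac{186 + \frac{4}{3} - 12 \left(0 + 7 \cdot 8\right)}{16 \left(0 + 7 \cdot 8\right)} - 46637} = \sqrt{\frac{186 + \frac{4}{3} - 12 \left(0 + 56\right)}{16 \left(0 + 56\right)} - 46637} = \sqrt{\frac{186 + \frac{4}{3} - 672}{16 \cdot 56} - 46637} = \sqrt{\frac{1}{16} \cdot \frac{1}{56} \left(186 + \frac{4}{3} - 672\right) - 46637} = \sqrt{\frac{1}{16} \cdot \frac{1}{56} \left(- \frac{1454}{3}\right) - 46637} = \sqrt{- \frac{727}{1344} - 46637} = \sqrt{- \frac{62680855}{1344}} = \frac{i \sqrt{1316297955}}{168}$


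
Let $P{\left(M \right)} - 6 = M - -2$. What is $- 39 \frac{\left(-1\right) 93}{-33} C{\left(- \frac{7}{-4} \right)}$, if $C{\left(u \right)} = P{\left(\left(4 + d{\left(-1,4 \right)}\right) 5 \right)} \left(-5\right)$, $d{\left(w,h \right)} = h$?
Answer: $\frac{290160}{11} \approx 26378.0$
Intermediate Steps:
$P{\left(M \right)} = 8 + M$ ($P{\left(M \right)} = 6 + \left(M - -2\right) = 6 + \left(M + 2\right) = 6 + \left(2 + M\right) = 8 + M$)
$C{\left(u \right)} = -240$ ($C{\left(u \right)} = \left(8 + \left(4 + 4\right) 5\right) \left(-5\right) = \left(8 + 8 \cdot 5\right) \left(-5\right) = \left(8 + 40\right) \left(-5\right) = 48 \left(-5\right) = -240$)
$- 39 \frac{\left(-1\right) 93}{-33} C{\left(- \frac{7}{-4} \right)} = - 39 \frac{\left(-1\right) 93}{-33} \left(-240\right) = - 39 \left(\left(-93\right) \left(- \frac{1}{33}\right)\right) \left(-240\right) = \left(-39\right) \frac{31}{11} \left(-240\right) = \left(- \frac{1209}{11}\right) \left(-240\right) = \frac{290160}{11}$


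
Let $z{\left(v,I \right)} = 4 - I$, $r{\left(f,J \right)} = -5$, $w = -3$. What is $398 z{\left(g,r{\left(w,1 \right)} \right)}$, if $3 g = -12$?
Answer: $3582$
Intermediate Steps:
$g = -4$ ($g = \frac{1}{3} \left(-12\right) = -4$)
$398 z{\left(g,r{\left(w,1 \right)} \right)} = 398 \left(4 - -5\right) = 398 \left(4 + 5\right) = 398 \cdot 9 = 3582$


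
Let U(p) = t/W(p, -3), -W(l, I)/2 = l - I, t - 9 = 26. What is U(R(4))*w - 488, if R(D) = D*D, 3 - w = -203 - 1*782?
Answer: -1398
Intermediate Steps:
t = 35 (t = 9 + 26 = 35)
w = 988 (w = 3 - (-203 - 1*782) = 3 - (-203 - 782) = 3 - 1*(-985) = 3 + 985 = 988)
W(l, I) = -2*l + 2*I (W(l, I) = -2*(l - I) = -2*l + 2*I)
R(D) = D²
U(p) = 35/(-6 - 2*p) (U(p) = 35/(-2*p + 2*(-3)) = 35/(-2*p - 6) = 35/(-6 - 2*p))
U(R(4))*w - 488 = -35/(6 + 2*4²)*988 - 488 = -35/(6 + 2*16)*988 - 488 = -35/(6 + 32)*988 - 488 = -35/38*988 - 488 = -910 - 488 = -1398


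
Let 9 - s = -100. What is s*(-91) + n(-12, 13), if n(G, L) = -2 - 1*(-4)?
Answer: -9917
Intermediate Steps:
s = 109 (s = 9 - 1*(-100) = 9 + 100 = 109)
n(G, L) = 2 (n(G, L) = -2 + 4 = 2)
s*(-91) + n(-12, 13) = 109*(-91) + 2 = -9919 + 2 = -9917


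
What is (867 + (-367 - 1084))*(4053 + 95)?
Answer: -2422432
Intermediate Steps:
(867 + (-367 - 1084))*(4053 + 95) = (867 - 1451)*4148 = -584*4148 = -2422432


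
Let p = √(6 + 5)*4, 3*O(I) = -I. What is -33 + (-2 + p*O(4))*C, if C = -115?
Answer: 197 + 1840*√11/3 ≈ 2231.2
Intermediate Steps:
O(I) = -I/3 (O(I) = (-I)/3 = -I/3)
p = 4*√11 (p = √11*4 = 4*√11 ≈ 13.266)
-33 + (-2 + p*O(4))*C = -33 + (-2 + (4*√11)*(-⅓*4))*(-115) = -33 + (-2 + (4*√11)*(-4/3))*(-115) = -33 + (-2 - 16*√11/3)*(-115) = -33 + (230 + 1840*√11/3) = 197 + 1840*√11/3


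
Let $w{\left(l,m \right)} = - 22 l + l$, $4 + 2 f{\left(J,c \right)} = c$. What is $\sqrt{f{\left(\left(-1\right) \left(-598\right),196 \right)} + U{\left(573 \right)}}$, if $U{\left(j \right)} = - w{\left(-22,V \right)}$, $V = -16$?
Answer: $i \sqrt{366} \approx 19.131 i$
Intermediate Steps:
$f{\left(J,c \right)} = -2 + \frac{c}{2}$
$w{\left(l,m \right)} = - 21 l$
$U{\left(j \right)} = -462$ ($U{\left(j \right)} = - \left(-21\right) \left(-22\right) = \left(-1\right) 462 = -462$)
$\sqrt{f{\left(\left(-1\right) \left(-598\right),196 \right)} + U{\left(573 \right)}} = \sqrt{\left(-2 + \frac{1}{2} \cdot 196\right) - 462} = \sqrt{\left(-2 + 98\right) - 462} = \sqrt{96 - 462} = \sqrt{-366} = i \sqrt{366}$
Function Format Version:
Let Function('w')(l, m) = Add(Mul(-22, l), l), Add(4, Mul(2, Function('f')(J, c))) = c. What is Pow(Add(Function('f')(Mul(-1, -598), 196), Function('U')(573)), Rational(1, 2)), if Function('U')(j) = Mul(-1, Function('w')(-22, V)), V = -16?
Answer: Mul(I, Pow(366, Rational(1, 2))) ≈ Mul(19.131, I)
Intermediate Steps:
Function('f')(J, c) = Add(-2, Mul(Rational(1, 2), c))
Function('w')(l, m) = Mul(-21, l)
Function('U')(j) = -462 (Function('U')(j) = Mul(-1, Mul(-21, -22)) = Mul(-1, 462) = -462)
Pow(Add(Function('f')(Mul(-1, -598), 196), Function('U')(573)), Rational(1, 2)) = Pow(Add(Add(-2, Mul(Rational(1, 2), 196)), -462), Rational(1, 2)) = Pow(Add(Add(-2, 98), -462), Rational(1, 2)) = Pow(Add(96, -462), Rational(1, 2)) = Pow(-366, Rational(1, 2)) = Mul(I, Pow(366, Rational(1, 2)))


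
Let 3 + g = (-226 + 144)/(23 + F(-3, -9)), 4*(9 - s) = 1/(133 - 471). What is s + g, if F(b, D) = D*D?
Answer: 7047/1352 ≈ 5.2123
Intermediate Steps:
F(b, D) = D²
s = 12169/1352 (s = 9 - 1/(4*(133 - 471)) = 9 - ¼/(-338) = 9 - ¼*(-1/338) = 9 + 1/1352 = 12169/1352 ≈ 9.0007)
g = -197/52 (g = -3 + (-226 + 144)/(23 + (-9)²) = -3 - 82/(23 + 81) = -3 - 82/104 = -3 - 82*1/104 = -3 - 41/52 = -197/52 ≈ -3.7885)
s + g = 12169/1352 - 197/52 = 7047/1352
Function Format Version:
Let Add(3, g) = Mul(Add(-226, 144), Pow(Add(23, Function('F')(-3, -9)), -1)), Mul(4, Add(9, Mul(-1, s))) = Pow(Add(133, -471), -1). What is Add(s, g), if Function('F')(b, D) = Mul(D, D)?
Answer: Rational(7047, 1352) ≈ 5.2123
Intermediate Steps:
Function('F')(b, D) = Pow(D, 2)
s = Rational(12169, 1352) (s = Add(9, Mul(Rational(-1, 4), Pow(Add(133, -471), -1))) = Add(9, Mul(Rational(-1, 4), Pow(-338, -1))) = Add(9, Mul(Rational(-1, 4), Rational(-1, 338))) = Add(9, Rational(1, 1352)) = Rational(12169, 1352) ≈ 9.0007)
g = Rational(-197, 52) (g = Add(-3, Mul(Add(-226, 144), Pow(Add(23, Pow(-9, 2)), -1))) = Add(-3, Mul(-82, Pow(Add(23, 81), -1))) = Add(-3, Mul(-82, Pow(104, -1))) = Add(-3, Mul(-82, Rational(1, 104))) = Add(-3, Rational(-41, 52)) = Rational(-197, 52) ≈ -3.7885)
Add(s, g) = Add(Rational(12169, 1352), Rational(-197, 52)) = Rational(7047, 1352)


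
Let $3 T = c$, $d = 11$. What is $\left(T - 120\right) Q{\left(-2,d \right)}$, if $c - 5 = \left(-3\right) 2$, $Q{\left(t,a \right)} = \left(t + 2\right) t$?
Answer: $0$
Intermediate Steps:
$Q{\left(t,a \right)} = t \left(2 + t\right)$ ($Q{\left(t,a \right)} = \left(2 + t\right) t = t \left(2 + t\right)$)
$c = -1$ ($c = 5 - 6 = -1$)
$T = - \frac{1}{3}$ ($T = \frac{1}{3} \left(-1\right) = - \frac{1}{3} \approx -0.33333$)
$\left(T - 120\right) Q{\left(-2,d \right)} = \left(- \frac{1}{3} - 120\right) \left(- 2 \left(2 - 2\right)\right) = - \frac{361 \left(\left(-2\right) 0\right)}{3} = \left(- \frac{361}{3}\right) 0 = 0$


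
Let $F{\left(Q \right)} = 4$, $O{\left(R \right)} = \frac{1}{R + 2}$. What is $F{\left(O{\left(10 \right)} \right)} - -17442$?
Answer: $17446$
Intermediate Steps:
$O{\left(R \right)} = \frac{1}{2 + R}$
$F{\left(O{\left(10 \right)} \right)} - -17442 = 4 - -17442 = 4 + 17442 = 17446$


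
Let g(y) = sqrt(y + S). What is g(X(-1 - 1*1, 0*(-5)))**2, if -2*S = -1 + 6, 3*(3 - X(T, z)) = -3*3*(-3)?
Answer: -17/2 ≈ -8.5000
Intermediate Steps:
X(T, z) = -6 (X(T, z) = 3 - (-3*3)*(-3)/3 = 3 - (-3)*(-3) = 3 - 1/3*27 = 3 - 9 = -6)
S = -5/2 (S = -(-1 + 6)/2 = -1/2*5 = -5/2 ≈ -2.5000)
g(y) = sqrt(-5/2 + y) (g(y) = sqrt(y - 5/2) = sqrt(-5/2 + y))
g(X(-1 - 1*1, 0*(-5)))**2 = (sqrt(-10 + 4*(-6))/2)**2 = (sqrt(-10 - 24)/2)**2 = (sqrt(-34)/2)**2 = ((I*sqrt(34))/2)**2 = (I*sqrt(34)/2)**2 = -17/2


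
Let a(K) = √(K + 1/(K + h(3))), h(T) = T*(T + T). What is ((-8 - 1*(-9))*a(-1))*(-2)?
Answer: -8*I*√17/17 ≈ -1.9403*I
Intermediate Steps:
h(T) = 2*T² (h(T) = T*(2*T) = 2*T²)
a(K) = √(K + 1/(18 + K)) (a(K) = √(K + 1/(K + 2*3²)) = √(K + 1/(K + 2*9)) = √(K + 1/(K + 18)) = √(K + 1/(18 + K)))
((-8 - 1*(-9))*a(-1))*(-2) = ((-8 - 1*(-9))*√((1 - (18 - 1))/(18 - 1)))*(-2) = ((-8 + 9)*√((1 - 1*17)/17))*(-2) = (1*√((1 - 17)/17))*(-2) = (1*√((1/17)*(-16)))*(-2) = (1*√(-16/17))*(-2) = (1*(4*I*√17/17))*(-2) = (4*I*√17/17)*(-2) = -8*I*√17/17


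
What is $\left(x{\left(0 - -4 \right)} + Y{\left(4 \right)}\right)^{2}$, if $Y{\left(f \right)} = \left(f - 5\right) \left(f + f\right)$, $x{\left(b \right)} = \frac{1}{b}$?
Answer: $\frac{961}{16} \approx 60.063$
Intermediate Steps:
$Y{\left(f \right)} = 2 f \left(-5 + f\right)$ ($Y{\left(f \right)} = \left(-5 + f\right) 2 f = 2 f \left(-5 + f\right)$)
$\left(x{\left(0 - -4 \right)} + Y{\left(4 \right)}\right)^{2} = \left(\frac{1}{0 - -4} + 2 \cdot 4 \left(-5 + 4\right)\right)^{2} = \left(\frac{1}{0 + 4} + 2 \cdot 4 \left(-1\right)\right)^{2} = \left(\frac{1}{4} - 8\right)^{2} = \left(- \frac{31}{4}\right)^{2} = \frac{961}{16}$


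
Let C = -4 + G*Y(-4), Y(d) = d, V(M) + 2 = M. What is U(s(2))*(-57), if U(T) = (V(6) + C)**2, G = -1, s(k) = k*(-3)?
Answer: -912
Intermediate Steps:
s(k) = -3*k
V(M) = -2 + M
C = 0 (C = -4 - 1*(-4) = -4 + 4 = 0)
U(T) = 16 (U(T) = ((-2 + 6) + 0)**2 = (4 + 0)**2 = 4**2 = 16)
U(s(2))*(-57) = 16*(-57) = -912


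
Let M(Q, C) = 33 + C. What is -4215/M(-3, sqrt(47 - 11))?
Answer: -1405/13 ≈ -108.08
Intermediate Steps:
-4215/M(-3, sqrt(47 - 11)) = -4215/(33 + sqrt(47 - 11)) = -4215/(33 + sqrt(36)) = -4215/(33 + 6) = -4215/39 = -4215*1/39 = -1405/13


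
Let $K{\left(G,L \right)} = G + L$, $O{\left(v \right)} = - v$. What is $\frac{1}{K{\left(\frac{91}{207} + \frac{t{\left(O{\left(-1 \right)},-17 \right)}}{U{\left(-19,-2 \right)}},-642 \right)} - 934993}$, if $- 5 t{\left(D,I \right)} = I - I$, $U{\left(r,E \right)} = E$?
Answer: $- \frac{207}{193676354} \approx -1.0688 \cdot 10^{-6}$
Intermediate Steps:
$t{\left(D,I \right)} = 0$ ($t{\left(D,I \right)} = - \frac{I - I}{5} = \left(- \frac{1}{5}\right) 0 = 0$)
$\frac{1}{K{\left(\frac{91}{207} + \frac{t{\left(O{\left(-1 \right)},-17 \right)}}{U{\left(-19,-2 \right)}},-642 \right)} - 934993} = \frac{1}{\left(\left(\frac{91}{207} + \frac{0}{-2}\right) - 642\right) - 934993} = \frac{1}{\left(\left(91 \cdot \frac{1}{207} + 0 \left(- \frac{1}{2}\right)\right) - 642\right) - 934993} = \frac{1}{\left(\left(\frac{91}{207} + 0\right) - 642\right) - 934993} = \frac{1}{\left(\frac{91}{207} - 642\right) - 934993} = \frac{1}{- \frac{132803}{207} - 934993} = \frac{1}{- \frac{193676354}{207}} = - \frac{207}{193676354}$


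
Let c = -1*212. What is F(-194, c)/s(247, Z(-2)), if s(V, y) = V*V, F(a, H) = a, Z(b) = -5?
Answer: -194/61009 ≈ -0.0031799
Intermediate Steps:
c = -212
s(V, y) = V**2
F(-194, c)/s(247, Z(-2)) = -194/(247**2) = -194/61009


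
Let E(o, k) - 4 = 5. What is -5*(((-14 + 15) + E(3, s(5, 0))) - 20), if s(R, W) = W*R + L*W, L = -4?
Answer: 50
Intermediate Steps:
s(R, W) = -4*W + R*W (s(R, W) = W*R - 4*W = R*W - 4*W = -4*W + R*W)
E(o, k) = 9 (E(o, k) = 4 + 5 = 9)
-5*(((-14 + 15) + E(3, s(5, 0))) - 20) = -5*(((-14 + 15) + 9) - 20) = -5*((1 + 9) - 20) = -5*(10 - 20) = -5*(-10) = 50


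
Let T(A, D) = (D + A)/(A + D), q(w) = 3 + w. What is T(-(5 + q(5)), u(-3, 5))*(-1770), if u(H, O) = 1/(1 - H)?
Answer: -1770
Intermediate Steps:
T(A, D) = 1 (T(A, D) = (A + D)/(A + D) = 1)
T(-(5 + q(5)), u(-3, 5))*(-1770) = 1*(-1770) = -1770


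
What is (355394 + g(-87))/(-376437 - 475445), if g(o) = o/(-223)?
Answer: -79252949/189969686 ≈ -0.41719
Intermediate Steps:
g(o) = -o/223 (g(o) = o*(-1/223) = -o/223)
(355394 + g(-87))/(-376437 - 475445) = (355394 - 1/223*(-87))/(-376437 - 475445) = (355394 + 87/223)/(-851882) = (79252949/223)*(-1/851882) = -79252949/189969686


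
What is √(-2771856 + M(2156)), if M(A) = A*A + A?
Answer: 2*√469659 ≈ 1370.6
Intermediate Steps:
M(A) = A + A² (M(A) = A² + A = A + A²)
√(-2771856 + M(2156)) = √(-2771856 + 2156*(1 + 2156)) = √(-2771856 + 2156*2157) = √(-2771856 + 4650492) = √1878636 = 2*√469659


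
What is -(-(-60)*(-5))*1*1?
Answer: 300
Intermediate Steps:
-(-(-60)*(-5))*1*1 = -(-30*10) = -(-300) = -1*(-300) = 300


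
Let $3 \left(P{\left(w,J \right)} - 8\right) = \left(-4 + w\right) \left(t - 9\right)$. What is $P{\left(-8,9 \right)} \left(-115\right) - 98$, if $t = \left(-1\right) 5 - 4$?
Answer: $-9298$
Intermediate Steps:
$t = -9$ ($t = -5 - 4 = -9$)
$P{\left(w,J \right)} = 32 - 6 w$ ($P{\left(w,J \right)} = 8 + \frac{\left(-4 + w\right) \left(-9 - 9\right)}{3} = 8 + \frac{\left(-4 + w\right) \left(-18\right)}{3} = 8 + \frac{72 - 18 w}{3} = 8 - \left(-24 + 6 w\right) = 32 - 6 w$)
$P{\left(-8,9 \right)} \left(-115\right) - 98 = \left(32 - -48\right) \left(-115\right) - 98 = \left(32 + 48\right) \left(-115\right) - 98 = 80 \left(-115\right) - 98 = -9200 - 98 = -9298$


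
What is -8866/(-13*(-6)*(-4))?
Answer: 341/12 ≈ 28.417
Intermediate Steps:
-8866/(-13*(-6)*(-4)) = -8866/(78*(-4)) = -8866/(-312) = -8866*(-1/312) = 341/12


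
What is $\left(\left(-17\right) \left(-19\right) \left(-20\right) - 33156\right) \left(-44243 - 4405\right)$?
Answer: $1927239168$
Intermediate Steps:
$\left(\left(-17\right) \left(-19\right) \left(-20\right) - 33156\right) \left(-44243 - 4405\right) = \left(323 \left(-20\right) - 33156\right) \left(-48648\right) = \left(-6460 - 33156\right) \left(-48648\right) = \left(-39616\right) \left(-48648\right) = 1927239168$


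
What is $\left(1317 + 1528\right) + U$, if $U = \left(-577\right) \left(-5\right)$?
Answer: $5730$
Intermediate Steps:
$U = 2885$
$\left(1317 + 1528\right) + U = \left(1317 + 1528\right) + 2885 = 2845 + 2885 = 5730$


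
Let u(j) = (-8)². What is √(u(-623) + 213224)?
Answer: 2*√53322 ≈ 461.83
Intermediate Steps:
u(j) = 64
√(u(-623) + 213224) = √(64 + 213224) = √213288 = 2*√53322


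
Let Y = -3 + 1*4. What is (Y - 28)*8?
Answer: -216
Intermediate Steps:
Y = 1 (Y = -3 + 4 = 1)
(Y - 28)*8 = (1 - 28)*8 = -27*8 = -216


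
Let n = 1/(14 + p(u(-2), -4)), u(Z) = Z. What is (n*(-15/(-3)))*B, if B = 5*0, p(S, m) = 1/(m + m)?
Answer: 0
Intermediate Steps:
p(S, m) = 1/(2*m)
B = 0
n = 8/111 (n = 1/(14 + (½)/(-4)) = 1/(14 + (½)*(-¼)) = 1/(14 - ⅛) = 1/(111/8) = 8/111 ≈ 0.072072)
(n*(-15/(-3)))*B = (8*(-15/(-3))/111)*0 = (8*(-15*(-⅓))/111)*0 = ((8/111)*5)*0 = (40/111)*0 = 0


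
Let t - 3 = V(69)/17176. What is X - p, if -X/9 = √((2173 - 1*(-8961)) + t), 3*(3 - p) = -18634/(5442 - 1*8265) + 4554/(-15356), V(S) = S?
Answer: -5311915/5911362 - 9*√821395743214/8588 ≈ -950.69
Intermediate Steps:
t = 51597/17176 (t = 3 + 69/17176 = 51597/17176 ≈ 3.0040)
p = 5311915/5911362 (p = 3 - (-18634/(5442 - 1*8265) + 4554/(-15356))/3 = 3 - (-18634/(5442 - 8265) + 4554*(-1/15356))/3 = 3 - (-18634/(-2823) - 207/698)/3 = 3 - (-18634*(-1/2823) - 207/698)/3 = 3 - (18634/2823 - 207/698)/3 = 3 - ⅓*12422171/1970454 = 3 - 12422171/5911362 = 5311915/5911362 ≈ 0.89859)
X = -9*√821395743214/8588 (X = -9*√((2173 - 1*(-8961)) + 51597/17176) = -9*√((2173 + 8961) + 51597/17176) = -9*√(11134 + 51597/17176) = -9*√821395743214/8588 ≈ -949.79)
X - p = -9*√821395743214/8588 - 1*5311915/5911362 = -9*√821395743214/8588 - 5311915/5911362 = -5311915/5911362 - 9*√821395743214/8588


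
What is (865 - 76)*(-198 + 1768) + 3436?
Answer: 1242166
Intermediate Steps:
(865 - 76)*(-198 + 1768) + 3436 = 789*1570 + 3436 = 1238730 + 3436 = 1242166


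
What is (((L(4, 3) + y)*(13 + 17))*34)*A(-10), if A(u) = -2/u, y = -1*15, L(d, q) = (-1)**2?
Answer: -2856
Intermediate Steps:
L(d, q) = 1
y = -15
(((L(4, 3) + y)*(13 + 17))*34)*A(-10) = (((1 - 15)*(13 + 17))*34)*(-2/(-10)) = (-14*30*34)*(-2*(-1/10)) = -420*34*(1/5) = -14280*1/5 = -2856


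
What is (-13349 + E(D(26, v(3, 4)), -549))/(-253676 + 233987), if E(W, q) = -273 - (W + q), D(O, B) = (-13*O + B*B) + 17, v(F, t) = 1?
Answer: 4251/6563 ≈ 0.64772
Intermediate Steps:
D(O, B) = 17 + B² - 13*O (D(O, B) = (-13*O + B²) + 17 = (B² - 13*O) + 17 = 17 + B² - 13*O)
E(W, q) = -273 - W - q (E(W, q) = -273 + (-W - q) = -273 - W - q)
(-13349 + E(D(26, v(3, 4)), -549))/(-253676 + 233987) = (-13349 + (-273 - (17 + 1² - 13*26) - 1*(-549)))/(-253676 + 233987) = (-13349 + (-273 - (17 + 1 - 338) + 549))/(-19689) = (-13349 + (-273 - 1*(-320) + 549))*(-1/19689) = (-13349 + (-273 + 320 + 549))*(-1/19689) = (-13349 + 596)*(-1/19689) = -12753*(-1/19689) = 4251/6563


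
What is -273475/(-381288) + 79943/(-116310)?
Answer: 221095111/7391267880 ≈ 0.029913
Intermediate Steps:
-273475/(-381288) + 79943/(-116310) = -273475*(-1/381288) + 79943*(-1/116310) = 273475/381288 - 79943/116310 = 221095111/7391267880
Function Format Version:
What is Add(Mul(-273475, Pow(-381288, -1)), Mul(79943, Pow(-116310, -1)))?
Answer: Rational(221095111, 7391267880) ≈ 0.029913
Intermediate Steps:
Add(Mul(-273475, Pow(-381288, -1)), Mul(79943, Pow(-116310, -1))) = Add(Mul(-273475, Rational(-1, 381288)), Mul(79943, Rational(-1, 116310))) = Add(Rational(273475, 381288), Rational(-79943, 116310)) = Rational(221095111, 7391267880)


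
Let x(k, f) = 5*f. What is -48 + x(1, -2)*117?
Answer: -1218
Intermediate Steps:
-48 + x(1, -2)*117 = -48 + (5*(-2))*117 = -48 - 10*117 = -48 - 1170 = -1218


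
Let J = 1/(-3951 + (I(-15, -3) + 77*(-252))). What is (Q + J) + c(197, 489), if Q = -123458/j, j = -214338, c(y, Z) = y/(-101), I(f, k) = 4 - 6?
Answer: -347508422117/252817779633 ≈ -1.3745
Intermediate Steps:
I(f, k) = -2
c(y, Z) = -y/101 (c(y, Z) = y*(-1/101) = -y/101)
Q = 61729/107169 (Q = -123458/(-214338) = -123458*(-1/214338) = 61729/107169 ≈ 0.57600)
J = -1/23357 (J = 1/(-3951 + (-2 + 77*(-252))) = 1/(-3951 + (-2 - 19404)) = 1/(-3951 - 19406) = 1/(-23357) = -1/23357 ≈ -4.2814e-5)
(Q + J) + c(197, 489) = (61729/107169 - 1/23357) - 1/101*197 = 1441697084/2503146333 - 197/101 = -347508422117/252817779633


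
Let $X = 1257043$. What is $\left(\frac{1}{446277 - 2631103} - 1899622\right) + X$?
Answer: $- \frac{1403923306255}{2184826} \approx -6.4258 \cdot 10^{5}$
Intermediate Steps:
$\left(\frac{1}{446277 - 2631103} - 1899622\right) + X = \left(\frac{1}{446277 - 2631103} - 1899622\right) + 1257043 = \left(\frac{1}{-2184826} - 1899622\right) + 1257043 = \left(- \frac{1}{2184826} - 1899622\right) + 1257043 = - \frac{4150343535773}{2184826} + 1257043 = - \frac{1403923306255}{2184826}$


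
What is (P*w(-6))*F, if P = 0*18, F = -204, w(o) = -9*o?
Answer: 0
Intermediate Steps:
P = 0
(P*w(-6))*F = (0*(-9*(-6)))*(-204) = (0*54)*(-204) = 0*(-204) = 0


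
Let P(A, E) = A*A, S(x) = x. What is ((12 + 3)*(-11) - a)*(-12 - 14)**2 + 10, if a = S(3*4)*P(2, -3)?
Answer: -143978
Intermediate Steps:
P(A, E) = A**2
a = 48 (a = (3*4)*2**2 = 12*4 = 48)
((12 + 3)*(-11) - a)*(-12 - 14)**2 + 10 = ((12 + 3)*(-11) - 1*48)*(-12 - 14)**2 + 10 = (15*(-11) - 48)*(-26)**2 + 10 = (-165 - 48)*676 + 10 = -213*676 + 10 = -143988 + 10 = -143978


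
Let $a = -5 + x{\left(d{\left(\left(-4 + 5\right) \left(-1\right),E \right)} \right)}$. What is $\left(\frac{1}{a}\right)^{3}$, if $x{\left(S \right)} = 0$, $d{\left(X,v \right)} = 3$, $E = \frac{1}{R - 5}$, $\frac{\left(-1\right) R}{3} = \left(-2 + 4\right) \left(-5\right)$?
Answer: $- \frac{1}{125} \approx -0.008$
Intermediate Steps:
$R = 30$ ($R = - 3 \left(-2 + 4\right) \left(-5\right) = - 3 \cdot 2 \left(-5\right) = \left(-3\right) \left(-10\right) = 30$)
$E = \frac{1}{25}$ ($E = \frac{1}{30 - 5} = \frac{1}{25} \approx 0.04$)
$a = -5$ ($a = -5 + 0 = -5$)
$\left(\frac{1}{a}\right)^{3} = \left(\frac{1}{-5}\right)^{3} = \left(- \frac{1}{5}\right)^{3} = - \frac{1}{125}$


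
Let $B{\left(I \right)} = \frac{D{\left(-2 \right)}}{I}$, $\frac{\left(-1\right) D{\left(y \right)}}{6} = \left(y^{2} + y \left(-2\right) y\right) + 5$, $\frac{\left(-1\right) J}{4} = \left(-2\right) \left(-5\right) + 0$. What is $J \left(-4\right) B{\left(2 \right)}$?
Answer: $-480$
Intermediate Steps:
$J = -40$ ($J = - 4 \left(\left(-2\right) \left(-5\right) + 0\right) = - 4 \left(10 + 0\right) = \left(-4\right) 10 = -40$)
$D{\left(y \right)} = -30 + 6 y^{2}$ ($D{\left(y \right)} = - 6 \left(\left(y^{2} + y \left(-2\right) y\right) + 5\right) = - 6 \left(\left(y^{2} + - 2 y y\right) + 5\right) = - 6 \left(\left(y^{2} - 2 y^{2}\right) + 5\right) = - 6 \left(- y^{2} + 5\right) = - 6 \left(5 - y^{2}\right) = -30 + 6 y^{2}$)
$B{\left(I \right)} = - \frac{6}{I}$ ($B{\left(I \right)} = \frac{-30 + 6 \left(-2\right)^{2}}{I} = \frac{-30 + 6 \cdot 4}{I} = \frac{-30 + 24}{I} = - \frac{6}{I}$)
$J \left(-4\right) B{\left(2 \right)} = \left(-40\right) \left(-4\right) \left(- \frac{6}{2}\right) = 160 \left(\left(-6\right) \frac{1}{2}\right) = 160 \left(-3\right) = -480$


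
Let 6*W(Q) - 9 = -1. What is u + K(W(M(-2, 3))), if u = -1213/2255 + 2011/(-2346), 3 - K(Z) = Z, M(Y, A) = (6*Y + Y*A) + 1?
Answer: 478849/1763410 ≈ 0.27155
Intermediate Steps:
M(Y, A) = 1 + 6*Y + A*Y (M(Y, A) = (6*Y + A*Y) + 1 = 1 + 6*Y + A*Y)
W(Q) = 4/3 (W(Q) = 3/2 + (⅙)*(-1) = 3/2 - ⅙ = 4/3)
K(Z) = 3 - Z
u = -7380503/5290230 (u = -1213*1/2255 + 2011*(-1/2346) = -1213/2255 - 2011/2346 = -7380503/5290230 ≈ -1.3951)
u + K(W(M(-2, 3))) = -7380503/5290230 + (3 - 1*4/3) = -7380503/5290230 + (3 - 4/3) = -7380503/5290230 + 5/3 = 478849/1763410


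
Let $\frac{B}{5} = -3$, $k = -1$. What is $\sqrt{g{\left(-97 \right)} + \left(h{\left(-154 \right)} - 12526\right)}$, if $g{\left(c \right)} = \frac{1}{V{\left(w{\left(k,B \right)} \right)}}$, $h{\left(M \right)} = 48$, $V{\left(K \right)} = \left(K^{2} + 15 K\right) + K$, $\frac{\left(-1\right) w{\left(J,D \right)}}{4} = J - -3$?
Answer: $\frac{i \sqrt{798593}}{8} \approx 111.71 i$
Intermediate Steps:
$B = -15$ ($B = 5 \left(-3\right) = -15$)
$w{\left(J,D \right)} = -12 - 4 J$ ($w{\left(J,D \right)} = - 4 \left(J - -3\right) = - 4 \left(J + 3\right) = - 4 \left(3 + J\right) = -12 - 4 J$)
$V{\left(K \right)} = K^{2} + 16 K$
$g{\left(c \right)} = - \frac{1}{64}$ ($g{\left(c \right)} = \frac{1}{\left(-12 - -4\right) \left(16 - 8\right)} = \frac{1}{\left(-12 + 4\right) \left(16 + \left(-12 + 4\right)\right)} = \frac{1}{\left(-8\right) \left(16 - 8\right)} = \frac{1}{\left(-8\right) 8} = \frac{1}{-64} = - \frac{1}{64}$)
$\sqrt{g{\left(-97 \right)} + \left(h{\left(-154 \right)} - 12526\right)} = \sqrt{- \frac{1}{64} + \left(48 - 12526\right)} = \sqrt{- \frac{1}{64} - 12478} = \sqrt{- \frac{798593}{64}} = \frac{i \sqrt{798593}}{8}$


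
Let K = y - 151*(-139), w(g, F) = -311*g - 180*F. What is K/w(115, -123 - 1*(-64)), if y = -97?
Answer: -20892/25145 ≈ -0.83086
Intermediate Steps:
K = 20892 (K = -97 - 151*(-139) = -97 + 20989 = 20892)
K/w(115, -123 - 1*(-64)) = 20892/(-311*115 - 180*(-123 - 1*(-64))) = 20892/(-35765 - 180*(-123 + 64)) = 20892/(-35765 - 180*(-59)) = 20892/(-35765 + 10620) = 20892/(-25145) = 20892*(-1/25145) = -20892/25145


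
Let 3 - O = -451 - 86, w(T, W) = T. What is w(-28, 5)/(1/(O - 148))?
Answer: -10976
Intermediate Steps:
O = 540 (O = 3 - (-451 - 86) = 3 - 1*(-537) = 3 + 537 = 540)
w(-28, 5)/(1/(O - 148)) = -28/(1/(540 - 148)) = -28/(1/392) = -28/1/392 = -28*392 = -10976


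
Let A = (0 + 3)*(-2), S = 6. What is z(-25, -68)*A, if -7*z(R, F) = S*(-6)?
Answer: -216/7 ≈ -30.857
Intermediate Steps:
A = -6 (A = 3*(-2) = -6)
z(R, F) = 36/7 (z(R, F) = -6*(-6)/7 = -⅐*(-36) = 36/7)
z(-25, -68)*A = (36/7)*(-6) = -216/7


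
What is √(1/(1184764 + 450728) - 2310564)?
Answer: I*√1545093833997122151/817746 ≈ 1520.1*I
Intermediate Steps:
√(1/(1184764 + 450728) - 2310564) = √(1/1635492 - 2310564) = √(-3778908937487/1635492) = I*√1545093833997122151/817746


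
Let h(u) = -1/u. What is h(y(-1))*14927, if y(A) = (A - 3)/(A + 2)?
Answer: 14927/4 ≈ 3731.8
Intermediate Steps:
y(A) = (-3 + A)/(2 + A)
h(y(-1))*14927 = -1/((-3 - 1)/(2 - 1))*14927 = -1/(-4/1)*14927 = -1/(1*(-4))*14927 = -1/(-4)*14927 = -1*(-1/4)*14927 = (1/4)*14927 = 14927/4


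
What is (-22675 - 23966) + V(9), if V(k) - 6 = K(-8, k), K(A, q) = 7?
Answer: -46628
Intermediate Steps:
V(k) = 13 (V(k) = 6 + 7 = 13)
(-22675 - 23966) + V(9) = (-22675 - 23966) + 13 = -46641 + 13 = -46628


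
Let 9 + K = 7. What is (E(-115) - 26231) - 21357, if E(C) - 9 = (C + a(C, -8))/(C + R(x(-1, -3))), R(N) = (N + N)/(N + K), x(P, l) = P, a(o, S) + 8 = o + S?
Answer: -16318859/343 ≈ -47577.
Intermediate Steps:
a(o, S) = -8 + S + o (a(o, S) = -8 + (o + S) = -8 + (S + o) = -8 + S + o)
K = -2 (K = -9 + 7 = -2)
R(N) = 2*N/(-2 + N) (R(N) = (N + N)/(N - 2) = (2*N)/(-2 + N) = 2*N/(-2 + N))
E(C) = 9 + (-16 + 2*C)/(2/3 + C) (E(C) = 9 + (C + (-8 - 8 + C))/(C + 2*(-1)/(-2 - 1)) = 9 + (C + (-16 + C))/(C + 2*(-1)/(-3)) = 9 + (-16 + 2*C)/(C + 2*(-1)*(-1/3)) = 9 + (-16 + 2*C)/(C + 2/3) = 9 + (-16 + 2*C)/(2/3 + C))
(E(-115) - 26231) - 21357 = (3*(-10 + 11*(-115))/(2 + 3*(-115)) - 26231) - 21357 = (3*(-10 - 1265)/(2 - 345) - 26231) - 21357 = (3*(-1275)/(-343) - 26231) - 21357 = (3*(-1/343)*(-1275) - 26231) - 21357 = (3825/343 - 26231) - 21357 = -8993408/343 - 21357 = -16318859/343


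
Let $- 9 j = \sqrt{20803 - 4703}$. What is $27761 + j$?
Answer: $27761 - \frac{10 \sqrt{161}}{9} \approx 27747.0$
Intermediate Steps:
$j = - \frac{10 \sqrt{161}}{9}$ ($j = - \frac{\sqrt{20803 - 4703}}{9} = - \frac{\sqrt{16100}}{9} = - \frac{10 \sqrt{161}}{9} \approx -14.098$)
$27761 + j = 27761 - \frac{10 \sqrt{161}}{9}$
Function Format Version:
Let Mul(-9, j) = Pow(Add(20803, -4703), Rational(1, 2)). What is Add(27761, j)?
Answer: Add(27761, Mul(Rational(-10, 9), Pow(161, Rational(1, 2)))) ≈ 27747.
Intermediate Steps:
j = Mul(Rational(-10, 9), Pow(161, Rational(1, 2))) (j = Mul(Rational(-1, 9), Pow(Add(20803, -4703), Rational(1, 2))) = Mul(Rational(-1, 9), Pow(16100, Rational(1, 2))) = Mul(Rational(-1, 9), Mul(10, Pow(161, Rational(1, 2)))) = Mul(Rational(-10, 9), Pow(161, Rational(1, 2))) ≈ -14.098)
Add(27761, j) = Add(27761, Mul(Rational(-10, 9), Pow(161, Rational(1, 2))))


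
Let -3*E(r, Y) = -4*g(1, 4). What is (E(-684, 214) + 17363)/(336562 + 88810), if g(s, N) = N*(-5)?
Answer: 52009/1276116 ≈ 0.040756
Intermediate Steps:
g(s, N) = -5*N
E(r, Y) = -80/3 (E(r, Y) = -(-4)*(-5*4)/3 = -(-4)*(-20)/3 = -⅓*80 = -80/3)
(E(-684, 214) + 17363)/(336562 + 88810) = (-80/3 + 17363)/(336562 + 88810) = (52009/3)/425372 = (52009/3)*(1/425372) = 52009/1276116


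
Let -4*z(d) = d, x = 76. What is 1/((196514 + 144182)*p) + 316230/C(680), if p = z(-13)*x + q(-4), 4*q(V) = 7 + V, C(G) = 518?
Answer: 360704903437/590852038 ≈ 610.48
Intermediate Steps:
z(d) = -d/4
q(V) = 7/4 + V/4 (q(V) = (7 + V)/4 = 7/4 + V/4)
p = 991/4 (p = -1/4*(-13)*76 + (7/4 + (1/4)*(-4)) = (13/4)*76 + (7/4 - 1) = 247 + 3/4 = 991/4 ≈ 247.75)
1/((196514 + 144182)*p) + 316230/C(680) = 1/((196514 + 144182)*(991/4)) + 316230/518 = (4/991)/340696 + 316230*(1/518) = (1/340696)*(4/991) + 158115/259 = 1/84407434 + 158115/259 = 360704903437/590852038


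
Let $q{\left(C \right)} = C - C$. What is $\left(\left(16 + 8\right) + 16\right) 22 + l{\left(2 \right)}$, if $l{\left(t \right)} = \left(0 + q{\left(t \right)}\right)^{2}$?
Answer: $880$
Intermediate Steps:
$q{\left(C \right)} = 0$
$l{\left(t \right)} = 0$ ($l{\left(t \right)} = \left(0 + 0\right)^{2} = 0^{2} = 0$)
$\left(\left(16 + 8\right) + 16\right) 22 + l{\left(2 \right)} = \left(\left(16 + 8\right) + 16\right) 22 + 0 = \left(24 + 16\right) 22 + 0 = 40 \cdot 22 + 0 = 880 + 0 = 880$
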